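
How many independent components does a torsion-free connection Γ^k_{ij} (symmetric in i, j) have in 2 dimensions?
Γ^k_{ij} has n choices for the upper index and n(n+1)/2 independent symmetric lower index pairs.
Total = 2 × 2×3/2 = 2 × 3 = 6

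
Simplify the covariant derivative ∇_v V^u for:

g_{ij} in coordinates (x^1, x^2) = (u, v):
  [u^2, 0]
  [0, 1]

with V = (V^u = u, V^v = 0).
Non-zero Christoffel symbols:
Γ^u_{u u} = 1/u
∇_v V^u = ∂_v V^u + Γ^u_{v j} V^j
  = (0) + (0)(u) + (0)(0)
  = 0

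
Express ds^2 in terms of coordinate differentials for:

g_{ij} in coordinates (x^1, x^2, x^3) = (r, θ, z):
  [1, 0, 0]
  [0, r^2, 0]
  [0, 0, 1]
ds^2 = g_{ij} dx^i dx^j; only the non-zero components contribute.
ds^2 = dr^2 + r^2 dθ^2 + dz^2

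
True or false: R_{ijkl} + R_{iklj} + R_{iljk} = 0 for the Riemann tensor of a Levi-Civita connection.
This is the first (algebraic) Bianchi identity.
True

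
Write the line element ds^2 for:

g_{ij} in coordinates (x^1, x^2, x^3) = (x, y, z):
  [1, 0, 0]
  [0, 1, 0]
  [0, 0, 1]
ds^2 = g_{ij} dx^i dx^j; only the non-zero components contribute.
ds^2 = dx^2 + dy^2 + dz^2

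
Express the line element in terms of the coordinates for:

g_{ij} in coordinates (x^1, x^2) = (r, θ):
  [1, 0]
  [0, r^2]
ds^2 = g_{ij} dx^i dx^j; only the non-zero components contribute.
ds^2 = dr^2 + r^2 dθ^2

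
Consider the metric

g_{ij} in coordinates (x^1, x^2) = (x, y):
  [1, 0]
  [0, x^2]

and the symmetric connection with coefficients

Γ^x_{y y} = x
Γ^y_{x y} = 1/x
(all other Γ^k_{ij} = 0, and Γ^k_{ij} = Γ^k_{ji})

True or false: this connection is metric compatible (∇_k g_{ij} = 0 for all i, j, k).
Using ∇_k g_{ij} = ∂_k g_{ij} - Γ^m_{ki} g_{mj} - Γ^m_{kj} g_{im}:
∇_y g_{xy} = (0) - (x) - (x) = -2*x ≠ 0
So the connection is not metric compatible (it is not the Levi-Civita connection).
False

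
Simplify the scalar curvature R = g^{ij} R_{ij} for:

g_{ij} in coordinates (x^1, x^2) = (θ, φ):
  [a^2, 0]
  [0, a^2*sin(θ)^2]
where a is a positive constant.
Non-zero Christoffel symbols (Γ^k_{ij} = Γ^k_{ji}):
Γ^θ_{φ φ} = -sin(2*θ)/2
Γ^φ_{θ φ} = 1/tan(θ)
Ricci tensor (R_{ij} = R^k_{ikj}): R_{θθ} = 1, R_{θφ} = 0, R_{φφ} = sin(θ)^2
Inverse metric: g^{θθ} = 1/a^2, g^{φφ} = 1/(a^2*sin(θ)^2)
R = g^{ij} R_{ij} = (1/a^2)(1) + (1/(a^2*sin(θ)^2))(sin(θ)^2) = 2/a^2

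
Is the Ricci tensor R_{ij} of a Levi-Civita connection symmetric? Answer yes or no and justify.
R_{ij} = R^k_{ikj}; the pair symmetry R_{kilj} = R_{ljki} gives R_{ij} = R_{ji}.
Yes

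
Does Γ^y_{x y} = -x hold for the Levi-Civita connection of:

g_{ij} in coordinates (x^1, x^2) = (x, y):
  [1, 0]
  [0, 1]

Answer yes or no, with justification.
Γ^y_{x y} = (1/2) g^{yy} (∂_x g_{yy} + ∂_y g_{yx} - ∂_y g_{xy}) = (1/2)(1)((0) + (0) - (0)) = 0
This differs from the proposed value -x.
No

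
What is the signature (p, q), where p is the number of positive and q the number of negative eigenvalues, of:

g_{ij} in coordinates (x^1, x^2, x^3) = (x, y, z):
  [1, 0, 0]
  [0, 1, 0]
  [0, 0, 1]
The metric is diagonal, so its eigenvalues are the diagonal entries: 1, 1, 1 (at a generic point, where coordinate-dependent entries are positive).
3 positive, 0 negative.
(3, 0) - Riemannian (positive definite)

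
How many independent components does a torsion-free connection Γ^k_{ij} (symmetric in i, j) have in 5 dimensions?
Γ^k_{ij} has n choices for the upper index and n(n+1)/2 independent symmetric lower index pairs.
Total = 5 × 5×6/2 = 5 × 15 = 75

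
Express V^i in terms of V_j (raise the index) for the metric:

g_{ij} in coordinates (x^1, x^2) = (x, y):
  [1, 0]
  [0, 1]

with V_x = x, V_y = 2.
Inverse metric (diagonal): g^{xx} = 1, g^{yy} = 1
V^i = g^{ij} V_j:
V^x = (1)(x) + (0)(2) = x
V^y = (0)(x) + (1)(2) = 2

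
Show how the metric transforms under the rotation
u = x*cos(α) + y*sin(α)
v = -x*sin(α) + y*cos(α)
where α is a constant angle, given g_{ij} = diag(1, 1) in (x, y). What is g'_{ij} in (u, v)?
Invert the transformation: x = u*cos(α) - v*sin(α), y = u*sin(α) + v*cos(α)
g'_{ij} = (∂x^k/∂x'^i)(∂x^l/∂x'^j) g_{kl}; with g_{kl} = δ_{kl} this is Σ_k (∂x^k/∂x'^i)(∂x^k/∂x'^j).
Jacobian: ∂x/∂u = cos(α), ∂x/∂v = -sin(α), ∂y/∂u = sin(α), ∂y/∂v = cos(α)
g'_{uu} = (cos(α))(cos(α)) + (sin(α))(sin(α)) = 1
g'_{uv} = (cos(α))(-sin(α)) + (sin(α))(cos(α)) = 0
g'_{vv} = (-sin(α))(-sin(α)) + (cos(α))(cos(α)) = 1
g'_{ij} = diag(1, 1)
The Euclidean metric is invariant under rotations.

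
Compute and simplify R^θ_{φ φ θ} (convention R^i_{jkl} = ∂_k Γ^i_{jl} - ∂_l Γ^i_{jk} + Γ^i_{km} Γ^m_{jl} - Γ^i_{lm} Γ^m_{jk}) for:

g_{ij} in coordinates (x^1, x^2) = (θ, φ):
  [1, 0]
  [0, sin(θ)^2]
Non-zero Christoffel symbols (Γ^k_{ij} = Γ^k_{ji}):
Γ^θ_{φ φ} = -sin(2*θ)/2
Γ^φ_{θ φ} = 1/tan(θ)
R^θ_{φ φ θ} = ∂_φ Γ^θ_{φ θ} - ∂_θ Γ^θ_{φ φ} + Γ^θ_{φ m} Γ^m_{φ θ} - Γ^θ_{θ m} Γ^m_{φ φ}
  = (0) - (-cos(2*θ)) + (-cos(θ)^2) - (0) = -sin(θ)^2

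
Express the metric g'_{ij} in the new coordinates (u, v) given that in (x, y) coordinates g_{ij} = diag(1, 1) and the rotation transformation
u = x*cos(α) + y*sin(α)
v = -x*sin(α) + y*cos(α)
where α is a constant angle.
Invert the transformation: x = u*cos(α) - v*sin(α), y = u*sin(α) + v*cos(α)
g'_{ij} = (∂x^k/∂x'^i)(∂x^l/∂x'^j) g_{kl}; with g_{kl} = δ_{kl} this is Σ_k (∂x^k/∂x'^i)(∂x^k/∂x'^j).
Jacobian: ∂x/∂u = cos(α), ∂x/∂v = -sin(α), ∂y/∂u = sin(α), ∂y/∂v = cos(α)
g'_{uu} = (cos(α))(cos(α)) + (sin(α))(sin(α)) = 1
g'_{uv} = (cos(α))(-sin(α)) + (sin(α))(cos(α)) = 0
g'_{vv} = (-sin(α))(-sin(α)) + (cos(α))(cos(α)) = 1
g'_{ij} = diag(1, 1)
The Euclidean metric is invariant under rotations.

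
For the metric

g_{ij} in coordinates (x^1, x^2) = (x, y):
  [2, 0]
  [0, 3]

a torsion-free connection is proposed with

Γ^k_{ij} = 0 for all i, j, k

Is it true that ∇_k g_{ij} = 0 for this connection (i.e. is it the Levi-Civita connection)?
Using ∇_k g_{ij} = ∂_k g_{ij} - Γ^m_{ki} g_{mj} - Γ^m_{kj} g_{im}:
e.g. ∇_y g_{yy} = (0) - (0) - (0) = 0
Every component ∇_k g_{ij} vanishes: the connection is metric compatible.
Yes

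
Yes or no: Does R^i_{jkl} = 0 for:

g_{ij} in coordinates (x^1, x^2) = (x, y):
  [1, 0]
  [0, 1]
All metric components are constant, so every Christoffel symbol vanishes and R^i_{jkl} = 0.
Yes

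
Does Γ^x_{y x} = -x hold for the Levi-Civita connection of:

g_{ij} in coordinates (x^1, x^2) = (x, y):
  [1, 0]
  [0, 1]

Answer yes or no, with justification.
Γ^x_{y x} = (1/2) g^{xx} (∂_y g_{xx} + ∂_x g_{xy} - ∂_x g_{yx}) = (1/2)(1)((0) + (0) - (0)) = 0
This differs from the proposed value -x.
No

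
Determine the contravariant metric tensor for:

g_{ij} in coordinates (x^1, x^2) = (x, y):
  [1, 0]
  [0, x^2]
The metric is diagonal, so g^{ij} is diagonal with entries 1/g_{ii}: diag(1, 1/(x^2)).
g^{ij}:
  [1, 0]
  [0, 1/x^2]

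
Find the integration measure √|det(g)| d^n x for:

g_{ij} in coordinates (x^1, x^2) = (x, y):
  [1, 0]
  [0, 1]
det(g) = 1
√|det(g)| = 1
Volume element: dV = 1 dx dy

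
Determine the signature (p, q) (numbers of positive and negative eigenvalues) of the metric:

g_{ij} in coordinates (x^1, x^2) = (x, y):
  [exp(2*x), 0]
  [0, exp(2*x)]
The metric is diagonal, so its eigenvalues are the diagonal entries: exp(2*x), exp(2*x) (at a generic point, where coordinate-dependent entries are positive).
2 positive, 0 negative.
(2, 0) - Riemannian (positive definite)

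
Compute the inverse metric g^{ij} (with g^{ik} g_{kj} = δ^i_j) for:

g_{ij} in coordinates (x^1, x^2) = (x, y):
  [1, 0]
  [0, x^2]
The metric is diagonal, so g^{ij} is diagonal with entries 1/g_{ii}: diag(1, 1/(x^2)).
g^{ij}:
  [1, 0]
  [0, 1/x^2]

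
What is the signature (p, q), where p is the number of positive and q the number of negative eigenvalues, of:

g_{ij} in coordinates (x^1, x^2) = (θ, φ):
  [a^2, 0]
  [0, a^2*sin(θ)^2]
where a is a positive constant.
The metric is diagonal, so its eigenvalues are the diagonal entries: a^2, a^2*sin(θ)^2 (at a generic point, where coordinate-dependent entries are positive).
2 positive, 0 negative.
(2, 0) - Riemannian (positive definite)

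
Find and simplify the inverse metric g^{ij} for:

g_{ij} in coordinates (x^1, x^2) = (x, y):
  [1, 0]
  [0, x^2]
The metric is diagonal, so g^{ij} is diagonal with entries 1/g_{ii}: diag(1, 1/(x^2)).
g^{ij}:
  [1, 0]
  [0, 1/x^2]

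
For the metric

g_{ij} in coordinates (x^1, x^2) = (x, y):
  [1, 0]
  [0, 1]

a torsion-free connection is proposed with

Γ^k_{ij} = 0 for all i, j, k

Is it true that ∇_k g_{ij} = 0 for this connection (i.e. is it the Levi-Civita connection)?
Using ∇_k g_{ij} = ∂_k g_{ij} - Γ^m_{ki} g_{mj} - Γ^m_{kj} g_{im}:
e.g. ∇_x g_{yy} = (0) - (0) - (0) = 0
Every component ∇_k g_{ij} vanishes: the connection is metric compatible.
Yes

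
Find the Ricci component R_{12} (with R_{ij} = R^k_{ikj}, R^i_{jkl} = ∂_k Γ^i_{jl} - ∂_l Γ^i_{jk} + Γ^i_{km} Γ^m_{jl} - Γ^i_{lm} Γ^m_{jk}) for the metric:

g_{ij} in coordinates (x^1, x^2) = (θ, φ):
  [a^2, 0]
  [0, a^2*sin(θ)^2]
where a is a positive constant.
Non-zero Christoffel symbols (Γ^k_{ij} = Γ^k_{ji}):
Γ^θ_{φ φ} = -sin(2*θ)/2
Γ^φ_{θ φ} = 1/tan(θ)
R^θ_{θ θ φ} = 0 (a repeated index in an antisymmetric pair)
R^φ_{θ φ φ} = 0 (a repeated index in an antisymmetric pair)
R_{θφ} = R^θ_{θ θ φ} + R^φ_{θ φ φ} = (0) + (0) = 0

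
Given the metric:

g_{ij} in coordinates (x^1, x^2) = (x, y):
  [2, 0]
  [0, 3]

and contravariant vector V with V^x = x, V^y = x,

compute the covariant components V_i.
V_i = g_{ij} V^j:
V_x = (2)(x) + (0)(x) = 2*x
V_y = (0)(x) + (3)(x) = 3*x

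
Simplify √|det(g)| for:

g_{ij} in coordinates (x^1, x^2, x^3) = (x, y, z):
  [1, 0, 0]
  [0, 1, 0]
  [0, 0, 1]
det(g) = 1
√|det(g)| = 1
Volume element: dV = 1 dx dy dz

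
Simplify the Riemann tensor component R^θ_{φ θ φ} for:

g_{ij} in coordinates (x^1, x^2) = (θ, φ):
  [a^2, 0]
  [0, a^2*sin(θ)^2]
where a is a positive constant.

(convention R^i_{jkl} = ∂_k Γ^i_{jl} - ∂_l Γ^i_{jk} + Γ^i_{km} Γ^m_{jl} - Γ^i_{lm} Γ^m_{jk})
Non-zero Christoffel symbols (Γ^k_{ij} = Γ^k_{ji}):
Γ^θ_{φ φ} = -sin(2*θ)/2
Γ^φ_{θ φ} = 1/tan(θ)
R^θ_{φ θ φ} = ∂_θ Γ^θ_{φ φ} - ∂_φ Γ^θ_{φ θ} + Γ^θ_{θ m} Γ^m_{φ φ} - Γ^θ_{φ m} Γ^m_{φ θ}
  = (-cos(2*θ)) - (0) + (0) - (-cos(θ)^2) = sin(θ)^2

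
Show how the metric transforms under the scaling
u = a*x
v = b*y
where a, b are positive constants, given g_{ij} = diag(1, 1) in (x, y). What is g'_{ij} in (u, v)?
Invert the transformation: x = u/a, y = v/b
g'_{ij} = (∂x^k/∂x'^i)(∂x^l/∂x'^j) g_{kl}; with g_{kl} = δ_{kl} this is Σ_k (∂x^k/∂x'^i)(∂x^k/∂x'^j).
Jacobian: ∂x/∂u = 1/a, ∂x/∂v = 0, ∂y/∂u = 0, ∂y/∂v = 1/b
g'_{uu} = (1/a)(1/a) + (0)(0) = 1/a^2
g'_{uv} = (1/a)(0) + (0)(1/b) = 0
g'_{vv} = (0)(0) + (1/b)(1/b) = 1/b^2
g'_{ij} = diag(1/a^2, 1/b^2)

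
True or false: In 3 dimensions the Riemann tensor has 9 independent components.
n^2(n^2-1)/12 = 9·8/12 = 6 independent components for n = 3.
False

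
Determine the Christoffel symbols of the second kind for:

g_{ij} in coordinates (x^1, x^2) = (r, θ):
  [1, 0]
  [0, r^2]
Using Γ^k_{ij} = (1/2) g^{km} (∂_i g_{mj} + ∂_j g_{mi} - ∂_m g_{ij}); the metric is diagonal, so only the m = k term contributes.
Non-zero symbols (using the symmetry Γ^k_{ij} = Γ^k_{ji}):
Γ^r_{θ θ} = (1/2) g^{rr} (∂_θ g_{rθ} + ∂_θ g_{rθ} - ∂_r g_{θθ}) = (1/2)(1)((0) + (0) - (2*r)) = -r
Γ^θ_{r θ} = (1/2) g^{θθ} (∂_r g_{θθ} + ∂_θ g_{θr} - ∂_θ g_{rθ}) = (1/2)(1/r^2)((2*r) + (0) - (0)) = 1/r
All other Christoffel symbols are zero.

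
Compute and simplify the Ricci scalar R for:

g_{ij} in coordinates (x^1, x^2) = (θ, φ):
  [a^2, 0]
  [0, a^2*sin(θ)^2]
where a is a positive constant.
Non-zero Christoffel symbols (Γ^k_{ij} = Γ^k_{ji}):
Γ^θ_{φ φ} = -sin(2*θ)/2
Γ^φ_{θ φ} = 1/tan(θ)
Ricci tensor (R_{ij} = R^k_{ikj}): R_{θθ} = 1, R_{θφ} = 0, R_{φφ} = sin(θ)^2
Inverse metric: g^{θθ} = 1/a^2, g^{φφ} = 1/(a^2*sin(θ)^2)
R = g^{ij} R_{ij} = (1/a^2)(1) + (1/(a^2*sin(θ)^2))(sin(θ)^2) = 2/a^2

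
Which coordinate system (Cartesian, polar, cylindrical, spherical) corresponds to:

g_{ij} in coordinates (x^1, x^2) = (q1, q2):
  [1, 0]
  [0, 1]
All components are constant and the metric is the identity, i.e. orthonormal rectilinear coordinates.
Cartesian (2D) coordinates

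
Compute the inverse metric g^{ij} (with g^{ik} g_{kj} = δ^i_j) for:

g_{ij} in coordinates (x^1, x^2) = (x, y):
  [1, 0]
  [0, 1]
The metric is diagonal, so g^{ij} is diagonal with entries 1/g_{ii}: diag(1, 1).
g^{ij}:
  [1, 0]
  [0, 1]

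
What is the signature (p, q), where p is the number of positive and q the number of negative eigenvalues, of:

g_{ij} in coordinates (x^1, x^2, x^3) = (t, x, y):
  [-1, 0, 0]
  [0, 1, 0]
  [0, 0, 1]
The metric is diagonal, so its eigenvalues are the diagonal entries: -1, 1, 1 (at a generic point, where coordinate-dependent entries are positive).
2 positive, 1 negative.
(2, 1) - Lorentzian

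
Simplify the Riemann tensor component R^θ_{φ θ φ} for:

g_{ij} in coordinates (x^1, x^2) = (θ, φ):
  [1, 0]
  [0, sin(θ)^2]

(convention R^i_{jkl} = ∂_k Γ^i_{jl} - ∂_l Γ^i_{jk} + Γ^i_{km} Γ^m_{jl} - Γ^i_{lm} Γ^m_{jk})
Non-zero Christoffel symbols (Γ^k_{ij} = Γ^k_{ji}):
Γ^θ_{φ φ} = -sin(2*θ)/2
Γ^φ_{θ φ} = 1/tan(θ)
R^θ_{φ θ φ} = ∂_θ Γ^θ_{φ φ} - ∂_φ Γ^θ_{φ θ} + Γ^θ_{θ m} Γ^m_{φ φ} - Γ^θ_{φ m} Γ^m_{φ θ}
  = (-cos(2*θ)) - (0) + (0) - (-cos(θ)^2) = sin(θ)^2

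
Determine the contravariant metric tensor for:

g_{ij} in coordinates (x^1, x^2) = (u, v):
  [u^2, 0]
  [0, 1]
The metric is diagonal, so g^{ij} is diagonal with entries 1/g_{ii}: diag(1/(u^2), 1).
g^{ij}:
  [1/u^2, 0]
  [0, 1]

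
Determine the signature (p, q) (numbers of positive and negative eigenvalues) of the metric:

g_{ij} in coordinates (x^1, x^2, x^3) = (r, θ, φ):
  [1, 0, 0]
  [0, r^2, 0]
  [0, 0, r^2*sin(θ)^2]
The metric is diagonal, so its eigenvalues are the diagonal entries: 1, r^2, r^2*sin(θ)^2 (at a generic point, where coordinate-dependent entries are positive).
3 positive, 0 negative.
(3, 0) - Riemannian (positive definite)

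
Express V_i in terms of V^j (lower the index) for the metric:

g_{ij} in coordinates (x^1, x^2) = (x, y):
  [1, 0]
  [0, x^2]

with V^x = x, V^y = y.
V_i = g_{ij} V^j:
V_x = (1)(x) + (0)(y) = x
V_y = (0)(x) + (x^2)(y) = x^2*y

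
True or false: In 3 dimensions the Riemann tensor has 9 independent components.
n^2(n^2-1)/12 = 9·8/12 = 6 independent components for n = 3.
False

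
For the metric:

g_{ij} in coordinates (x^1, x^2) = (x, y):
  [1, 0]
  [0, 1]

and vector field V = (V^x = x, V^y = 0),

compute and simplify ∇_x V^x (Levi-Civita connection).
All Christoffel symbols are zero.
∇_x V^x = ∂_x V^x + Γ^x_{x j} V^j
  = (1) + (0)(x) + (0)(0)
  = 1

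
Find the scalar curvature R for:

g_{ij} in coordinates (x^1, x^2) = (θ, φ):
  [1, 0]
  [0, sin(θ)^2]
Non-zero Christoffel symbols (Γ^k_{ij} = Γ^k_{ji}):
Γ^θ_{φ φ} = -sin(2*θ)/2
Γ^φ_{θ φ} = 1/tan(θ)
Ricci tensor (R_{ij} = R^k_{ikj}): R_{θθ} = 1, R_{θφ} = 0, R_{φφ} = sin(θ)^2
Inverse metric: g^{θθ} = 1, g^{φφ} = 1/sin(θ)^2
R = g^{ij} R_{ij} = (1)(1) + (1/sin(θ)^2)(sin(θ)^2) = 2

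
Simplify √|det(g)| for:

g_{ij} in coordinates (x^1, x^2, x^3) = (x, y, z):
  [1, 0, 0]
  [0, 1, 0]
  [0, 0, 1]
det(g) = 1
√|det(g)| = 1
Volume element: dV = 1 dx dy dz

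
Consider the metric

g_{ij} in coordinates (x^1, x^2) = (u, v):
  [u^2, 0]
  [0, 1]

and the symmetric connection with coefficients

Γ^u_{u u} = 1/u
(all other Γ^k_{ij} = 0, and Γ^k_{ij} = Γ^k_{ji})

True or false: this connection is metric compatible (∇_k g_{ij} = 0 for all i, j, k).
Using ∇_k g_{ij} = ∂_k g_{ij} - Γ^m_{ki} g_{mj} - Γ^m_{kj} g_{im}:
e.g. ∇_u g_{uu} = (2*u) - (u) - (u) = 0
Every component ∇_k g_{ij} vanishes: the connection is metric compatible.
True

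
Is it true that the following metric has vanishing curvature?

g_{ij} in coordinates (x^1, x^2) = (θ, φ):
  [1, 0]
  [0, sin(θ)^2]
Non-zero Christoffel symbols:
Γ^θ_{φ φ} = -sin(2*θ)/2
Γ^φ_{θ φ} = 1/tan(θ)
Ricci tensor: R_{θθ} = 1, R_{θφ} = 0, R_{φφ} = sin(θ)^2
The Ricci tensor is non-zero, so the Riemann tensor is non-zero: not flat.
No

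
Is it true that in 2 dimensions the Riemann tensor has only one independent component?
The number of independent components is n^2(n^2-1)/12 = 4·3/12 = 1 for n = 2 (e.g. R_{1212}).
Yes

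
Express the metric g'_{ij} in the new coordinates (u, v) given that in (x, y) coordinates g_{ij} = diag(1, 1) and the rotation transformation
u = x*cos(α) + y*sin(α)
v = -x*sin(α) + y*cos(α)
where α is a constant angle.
Invert the transformation: x = u*cos(α) - v*sin(α), y = u*sin(α) + v*cos(α)
g'_{ij} = (∂x^k/∂x'^i)(∂x^l/∂x'^j) g_{kl}; with g_{kl} = δ_{kl} this is Σ_k (∂x^k/∂x'^i)(∂x^k/∂x'^j).
Jacobian: ∂x/∂u = cos(α), ∂x/∂v = -sin(α), ∂y/∂u = sin(α), ∂y/∂v = cos(α)
g'_{uu} = (cos(α))(cos(α)) + (sin(α))(sin(α)) = 1
g'_{uv} = (cos(α))(-sin(α)) + (sin(α))(cos(α)) = 0
g'_{vv} = (-sin(α))(-sin(α)) + (cos(α))(cos(α)) = 1
g'_{ij} = diag(1, 1)
The Euclidean metric is invariant under rotations.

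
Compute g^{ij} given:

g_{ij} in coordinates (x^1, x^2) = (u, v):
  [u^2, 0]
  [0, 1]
The metric is diagonal, so g^{ij} is diagonal with entries 1/g_{ii}: diag(1/(u^2), 1).
g^{ij}:
  [1/u^2, 0]
  [0, 1]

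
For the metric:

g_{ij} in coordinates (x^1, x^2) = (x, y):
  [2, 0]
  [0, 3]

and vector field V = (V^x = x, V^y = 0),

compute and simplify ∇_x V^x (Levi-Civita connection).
All Christoffel symbols are zero.
∇_x V^x = ∂_x V^x + Γ^x_{x j} V^j
  = (1) + (0)(x) + (0)(0)
  = 1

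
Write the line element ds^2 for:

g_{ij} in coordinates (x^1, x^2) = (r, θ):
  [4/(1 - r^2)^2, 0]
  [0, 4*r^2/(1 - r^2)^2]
ds^2 = g_{ij} dx^i dx^j; only the non-zero components contribute.
ds^2 = (4/(1 - r^2)^2) dr^2 + (4*r^2/(1 - r^2)^2) dθ^2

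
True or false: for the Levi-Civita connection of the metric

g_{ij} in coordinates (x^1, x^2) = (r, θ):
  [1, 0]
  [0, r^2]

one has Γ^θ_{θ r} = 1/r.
Γ^θ_{θ r} = (1/2) g^{θθ} (∂_θ g_{θr} + ∂_r g_{θθ} - ∂_θ g_{θr}) = (1/2)(1/r^2)((0) + (2*r) - (0)) = 1/r
This equals the proposed value 1/r.
True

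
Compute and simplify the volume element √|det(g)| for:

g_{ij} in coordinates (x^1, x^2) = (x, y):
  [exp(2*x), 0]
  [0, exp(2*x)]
det(g) = exp(4*x)
√|det(g)| = exp(2*x)
Volume element: dV = exp(2*x) dx dy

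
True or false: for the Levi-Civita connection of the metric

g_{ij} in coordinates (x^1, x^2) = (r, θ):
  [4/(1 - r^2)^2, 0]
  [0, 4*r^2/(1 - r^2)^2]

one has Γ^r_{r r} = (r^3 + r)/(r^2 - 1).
Γ^r_{r r} = (1/2) g^{rr} (∂_r g_{rr} + ∂_r g_{rr} - ∂_r g_{rr}) = (1/2)((1 - r^2)^2/4)((16*r/(1 - r^2)^3) + (16*r/(1 - r^2)^3) - (16*r/(1 - r^2)^3)) = 2*r/(1 - r^2)
This differs from the proposed value (r^3 + r)/(r^2 - 1).
False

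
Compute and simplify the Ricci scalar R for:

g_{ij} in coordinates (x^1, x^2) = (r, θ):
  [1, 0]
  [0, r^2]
Non-zero Christoffel symbols (Γ^k_{ij} = Γ^k_{ji}):
Γ^r_{θ θ} = -r
Γ^θ_{r θ} = 1/r
Ricci tensor (R_{ij} = R^k_{ikj}): R_{rr} = 0, R_{rθ} = 0, R_{θθ} = 0
Inverse metric: g^{rr} = 1, g^{θθ} = 1/r^2
R = g^{ij} R_{ij} = (1)(0) + (1/r^2)(0) = 0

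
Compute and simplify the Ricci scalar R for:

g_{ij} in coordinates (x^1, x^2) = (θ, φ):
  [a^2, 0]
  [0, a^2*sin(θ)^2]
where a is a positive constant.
Non-zero Christoffel symbols (Γ^k_{ij} = Γ^k_{ji}):
Γ^θ_{φ φ} = -sin(2*θ)/2
Γ^φ_{θ φ} = 1/tan(θ)
Ricci tensor (R_{ij} = R^k_{ikj}): R_{θθ} = 1, R_{θφ} = 0, R_{φφ} = sin(θ)^2
Inverse metric: g^{θθ} = 1/a^2, g^{φφ} = 1/(a^2*sin(θ)^2)
R = g^{ij} R_{ij} = (1/a^2)(1) + (1/(a^2*sin(θ)^2))(sin(θ)^2) = 2/a^2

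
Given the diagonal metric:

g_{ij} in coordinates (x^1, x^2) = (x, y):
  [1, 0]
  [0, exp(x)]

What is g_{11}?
With x^1 = x, x^2 = y, g_{11} = g_{xx} is the row-1, column-1 entry of the matrix.
g_{11} = 1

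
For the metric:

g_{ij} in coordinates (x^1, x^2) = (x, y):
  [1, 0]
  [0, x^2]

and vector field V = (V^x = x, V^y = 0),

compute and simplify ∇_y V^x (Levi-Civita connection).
Non-zero Christoffel symbols:
Γ^x_{y y} = -x
Γ^y_{x y} = 1/x
∇_y V^x = ∂_y V^x + Γ^x_{y j} V^j
  = (0) + (0)(x) + (-x)(0)
  = 0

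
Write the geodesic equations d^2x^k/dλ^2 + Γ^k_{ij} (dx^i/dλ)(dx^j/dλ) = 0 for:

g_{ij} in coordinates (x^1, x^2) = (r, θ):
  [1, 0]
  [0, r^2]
Geodesic equation: d^2x^k/dλ^2 + Γ^k_{ij} (dx^i/dλ)(dx^j/dλ) = 0.
Non-zero Christoffel symbols:
Γ^r_{θ θ} = -r
Γ^θ_{r θ} = 1/r
Substituting (the symmetric pair Γ^k_{ij}, Γ^k_{ji} combines into a factor 2):
d^2r/dλ^2 - r (dθ/dλ)^2 = 0
d^2θ/dλ^2 + (2/r) (dr/dλ)(dθ/dλ) = 0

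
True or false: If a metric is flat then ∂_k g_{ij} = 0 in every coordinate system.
Flatness means R^i_{jkl} = 0; the components can still vary, e.g. the flat plane in polar coordinates has g_{θθ} = r^2.
False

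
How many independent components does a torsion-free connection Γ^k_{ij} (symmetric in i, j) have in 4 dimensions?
Γ^k_{ij} has n choices for the upper index and n(n+1)/2 independent symmetric lower index pairs.
Total = 4 × 4×5/2 = 4 × 10 = 40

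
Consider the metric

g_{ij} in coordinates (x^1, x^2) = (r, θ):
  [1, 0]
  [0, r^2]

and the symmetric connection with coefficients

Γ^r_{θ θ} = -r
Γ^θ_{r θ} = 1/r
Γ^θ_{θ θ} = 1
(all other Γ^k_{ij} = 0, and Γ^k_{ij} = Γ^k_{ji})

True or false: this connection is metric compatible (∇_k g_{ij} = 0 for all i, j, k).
Using ∇_k g_{ij} = ∂_k g_{ij} - Γ^m_{ki} g_{mj} - Γ^m_{kj} g_{im}:
∇_θ g_{θθ} = (0) - (r^2) - (r^2) = -2*r^2 ≠ 0
So the connection is not metric compatible (it is not the Levi-Civita connection).
False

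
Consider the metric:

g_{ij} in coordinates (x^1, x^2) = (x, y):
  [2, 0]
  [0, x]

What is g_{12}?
With x^1 = x, x^2 = y, g_{12} = g_{xy} is the row-1, column-2 entry of the matrix.
g_{12} = 0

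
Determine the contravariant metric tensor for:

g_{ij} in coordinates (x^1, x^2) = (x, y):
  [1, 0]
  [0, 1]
The metric is diagonal, so g^{ij} is diagonal with entries 1/g_{ii}: diag(1, 1).
g^{ij}:
  [1, 0]
  [0, 1]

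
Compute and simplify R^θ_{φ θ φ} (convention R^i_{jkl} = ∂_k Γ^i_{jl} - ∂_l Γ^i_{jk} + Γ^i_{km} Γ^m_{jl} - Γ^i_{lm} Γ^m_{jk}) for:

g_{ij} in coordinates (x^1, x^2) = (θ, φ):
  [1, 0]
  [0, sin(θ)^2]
Non-zero Christoffel symbols (Γ^k_{ij} = Γ^k_{ji}):
Γ^θ_{φ φ} = -sin(2*θ)/2
Γ^φ_{θ φ} = 1/tan(θ)
R^θ_{φ θ φ} = ∂_θ Γ^θ_{φ φ} - ∂_φ Γ^θ_{φ θ} + Γ^θ_{θ m} Γ^m_{φ φ} - Γ^θ_{φ m} Γ^m_{φ θ}
  = (-cos(2*θ)) - (0) + (0) - (-cos(θ)^2) = sin(θ)^2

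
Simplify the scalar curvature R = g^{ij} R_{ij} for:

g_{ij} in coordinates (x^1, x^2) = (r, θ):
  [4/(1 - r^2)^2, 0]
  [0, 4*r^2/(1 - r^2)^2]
Non-zero Christoffel symbols (Γ^k_{ij} = Γ^k_{ji}):
Γ^r_{r r} = 2*r/(1 - r^2)
Γ^r_{θ θ} = (r^3 + r)/(r^2 - 1)
Γ^θ_{r θ} = (-r^2 - 1)/(r^3 - r)
Ricci tensor (R_{ij} = R^k_{ikj}): R_{rr} = -4/(r^2 - 1)^2, R_{rθ} = 0, R_{θθ} = -4*r^2/(r^2 - 1)^2
Inverse metric: g^{rr} = (1 - r^2)^2/4, g^{θθ} = (1 - r^2)^2/(4*r^2)
R = g^{ij} R_{ij} = ((1 - r^2)^2/4)(-4/(r^2 - 1)^2) + ((1 - r^2)^2/(4*r^2))(-4*r^2/(r^2 - 1)^2) = -2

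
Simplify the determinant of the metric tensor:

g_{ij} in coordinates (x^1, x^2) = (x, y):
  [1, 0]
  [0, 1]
For a 2×2 metric: det(g) = g_{11}·g_{22} - g_{12}·g_{21}
= (1)·(1) - (0)·(0)
= 1 - 0
det(g) = 1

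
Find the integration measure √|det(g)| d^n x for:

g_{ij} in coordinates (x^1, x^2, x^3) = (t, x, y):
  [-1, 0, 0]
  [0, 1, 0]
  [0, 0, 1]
det(g) = -1
√|det(g)| = 1
Volume element: dV = 1 dt dx dy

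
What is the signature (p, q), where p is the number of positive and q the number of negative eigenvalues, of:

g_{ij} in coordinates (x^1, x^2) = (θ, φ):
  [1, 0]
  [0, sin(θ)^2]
The metric is diagonal, so its eigenvalues are the diagonal entries: 1, sin(θ)^2 (at a generic point, where coordinate-dependent entries are positive).
2 positive, 0 negative.
(2, 0) - Riemannian (positive definite)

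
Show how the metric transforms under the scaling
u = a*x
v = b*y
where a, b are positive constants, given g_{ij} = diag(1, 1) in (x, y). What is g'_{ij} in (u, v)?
Invert the transformation: x = u/a, y = v/b
g'_{ij} = (∂x^k/∂x'^i)(∂x^l/∂x'^j) g_{kl}; with g_{kl} = δ_{kl} this is Σ_k (∂x^k/∂x'^i)(∂x^k/∂x'^j).
Jacobian: ∂x/∂u = 1/a, ∂x/∂v = 0, ∂y/∂u = 0, ∂y/∂v = 1/b
g'_{uu} = (1/a)(1/a) + (0)(0) = 1/a^2
g'_{uv} = (1/a)(0) + (0)(1/b) = 0
g'_{vv} = (0)(0) + (1/b)(1/b) = 1/b^2
g'_{ij} = diag(1/a^2, 1/b^2)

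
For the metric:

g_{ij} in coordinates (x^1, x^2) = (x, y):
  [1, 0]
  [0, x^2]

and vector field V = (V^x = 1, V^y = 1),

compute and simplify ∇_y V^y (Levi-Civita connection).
Non-zero Christoffel symbols:
Γ^x_{y y} = -x
Γ^y_{x y} = 1/x
∇_y V^y = ∂_y V^y + Γ^y_{y j} V^j
  = (0) + (1/x)(1) + (0)(1)
  = 1/x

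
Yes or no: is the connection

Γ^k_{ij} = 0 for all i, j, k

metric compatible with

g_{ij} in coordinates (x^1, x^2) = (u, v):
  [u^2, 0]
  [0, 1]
Using ∇_k g_{ij} = ∂_k g_{ij} - Γ^m_{ki} g_{mj} - Γ^m_{kj} g_{im}:
∇_u g_{uu} = (2*u) - (0) - (0) = 2*u ≠ 0
So the connection is not metric compatible (it is not the Levi-Civita connection).
No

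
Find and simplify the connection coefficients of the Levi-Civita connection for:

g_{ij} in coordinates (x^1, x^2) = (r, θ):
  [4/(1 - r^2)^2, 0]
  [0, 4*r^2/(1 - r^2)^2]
Using Γ^k_{ij} = (1/2) g^{km} (∂_i g_{mj} + ∂_j g_{mi} - ∂_m g_{ij}); the metric is diagonal, so only the m = k term contributes.
Non-zero symbols (using the symmetry Γ^k_{ij} = Γ^k_{ji}):
Γ^r_{r r} = (1/2) g^{rr} (∂_r g_{rr} + ∂_r g_{rr} - ∂_r g_{rr}) = (1/2)((1 - r^2)^2/4)((16*r/(1 - r^2)^3) + (16*r/(1 - r^2)^3) - (16*r/(1 - r^2)^3)) = 2*r/(1 - r^2)
Γ^r_{θ θ} = (1/2) g^{rr} (∂_θ g_{rθ} + ∂_θ g_{rθ} - ∂_r g_{θθ}) = (1/2)((1 - r^2)^2/4)((0) + (0) - (-8*(r^3 + r)/(r^2 - 1)^3)) = (r^3 + r)/(r^2 - 1)
Γ^θ_{r θ} = (1/2) g^{θθ} (∂_r g_{θθ} + ∂_θ g_{θr} - ∂_θ g_{rθ}) = (1/2)((1 - r^2)^2/(4*r^2))((-8*(r^3 + r)/(r^2 - 1)^3) + (0) - (0)) = (-r^2 - 1)/(r^3 - r)
All other Christoffel symbols are zero.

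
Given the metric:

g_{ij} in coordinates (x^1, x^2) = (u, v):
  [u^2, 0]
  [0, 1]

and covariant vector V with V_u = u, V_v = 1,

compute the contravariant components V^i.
Inverse metric (diagonal): g^{uu} = 1/u^2, g^{vv} = 1
V^i = g^{ij} V_j:
V^u = (1/u^2)(u) + (0)(1) = 1/u
V^v = (0)(u) + (1)(1) = 1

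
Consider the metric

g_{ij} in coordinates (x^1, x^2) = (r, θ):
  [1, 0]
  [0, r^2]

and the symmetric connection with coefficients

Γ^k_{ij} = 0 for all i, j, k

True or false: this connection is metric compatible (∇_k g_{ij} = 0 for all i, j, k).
Using ∇_k g_{ij} = ∂_k g_{ij} - Γ^m_{ki} g_{mj} - Γ^m_{kj} g_{im}:
∇_r g_{θθ} = (2*r) - (0) - (0) = 2*r ≠ 0
So the connection is not metric compatible (it is not the Levi-Civita connection).
False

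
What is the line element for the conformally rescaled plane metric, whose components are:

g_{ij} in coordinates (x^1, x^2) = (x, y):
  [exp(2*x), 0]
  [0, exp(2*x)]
ds^2 = g_{ij} dx^i dx^j; only the non-zero components contribute.
ds^2 = exp(2*x) dx^2 + exp(2*x) dy^2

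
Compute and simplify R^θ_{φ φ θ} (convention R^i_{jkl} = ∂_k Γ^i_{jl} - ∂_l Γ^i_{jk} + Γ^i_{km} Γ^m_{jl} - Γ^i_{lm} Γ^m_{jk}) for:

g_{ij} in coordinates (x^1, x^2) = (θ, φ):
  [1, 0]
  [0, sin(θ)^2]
Non-zero Christoffel symbols (Γ^k_{ij} = Γ^k_{ji}):
Γ^θ_{φ φ} = -sin(2*θ)/2
Γ^φ_{θ φ} = 1/tan(θ)
R^θ_{φ φ θ} = ∂_φ Γ^θ_{φ θ} - ∂_θ Γ^θ_{φ φ} + Γ^θ_{φ m} Γ^m_{φ θ} - Γ^θ_{θ m} Γ^m_{φ φ}
  = (0) - (-cos(2*θ)) + (-cos(θ)^2) - (0) = -sin(θ)^2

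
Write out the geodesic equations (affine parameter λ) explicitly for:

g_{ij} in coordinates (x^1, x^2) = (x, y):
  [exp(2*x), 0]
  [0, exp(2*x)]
Geodesic equation: d^2x^k/dλ^2 + Γ^k_{ij} (dx^i/dλ)(dx^j/dλ) = 0.
Non-zero Christoffel symbols:
Γ^x_{x x} = 1
Γ^x_{y y} = -1
Γ^y_{x y} = 1
Substituting (the symmetric pair Γ^k_{ij}, Γ^k_{ji} combines into a factor 2):
d^2x/dλ^2 + (dx/dλ)^2 - (dy/dλ)^2 = 0
d^2y/dλ^2 + 2 (dx/dλ)(dy/dλ) = 0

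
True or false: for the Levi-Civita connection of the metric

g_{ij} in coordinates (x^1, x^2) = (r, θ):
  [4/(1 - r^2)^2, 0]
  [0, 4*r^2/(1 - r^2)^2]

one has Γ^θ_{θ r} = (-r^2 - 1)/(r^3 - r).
Γ^θ_{θ r} = (1/2) g^{θθ} (∂_θ g_{θr} + ∂_r g_{θθ} - ∂_θ g_{θr}) = (1/2)((1 - r^2)^2/(4*r^2))((0) + (-8*(r^3 + r)/(r^2 - 1)^3) - (0)) = (-r^2 - 1)/(r^3 - r)
This equals the proposed value (-r^2 - 1)/(r^3 - r).
True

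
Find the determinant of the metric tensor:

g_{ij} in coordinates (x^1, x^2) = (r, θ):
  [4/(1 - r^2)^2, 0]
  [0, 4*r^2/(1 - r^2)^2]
For a 2×2 metric: det(g) = g_{11}·g_{22} - g_{12}·g_{21}
= (4/(1 - r^2)^2)·(4*r^2/(1 - r^2)^2) - (0)·(0)
= 16*r^2/(1 - r^2)^4 - 0
det(g) = 16*r^2/(1 - r^2)^4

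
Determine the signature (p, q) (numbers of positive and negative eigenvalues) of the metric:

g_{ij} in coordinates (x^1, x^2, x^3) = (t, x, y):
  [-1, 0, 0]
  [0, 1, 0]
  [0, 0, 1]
The metric is diagonal, so its eigenvalues are the diagonal entries: -1, 1, 1 (at a generic point, where coordinate-dependent entries are positive).
2 positive, 1 negative.
(2, 1) - Lorentzian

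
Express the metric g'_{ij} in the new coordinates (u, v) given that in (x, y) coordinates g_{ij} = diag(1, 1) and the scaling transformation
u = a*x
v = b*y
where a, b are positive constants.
Invert the transformation: x = u/a, y = v/b
g'_{ij} = (∂x^k/∂x'^i)(∂x^l/∂x'^j) g_{kl}; with g_{kl} = δ_{kl} this is Σ_k (∂x^k/∂x'^i)(∂x^k/∂x'^j).
Jacobian: ∂x/∂u = 1/a, ∂x/∂v = 0, ∂y/∂u = 0, ∂y/∂v = 1/b
g'_{uu} = (1/a)(1/a) + (0)(0) = 1/a^2
g'_{uv} = (1/a)(0) + (0)(1/b) = 0
g'_{vv} = (0)(0) + (1/b)(1/b) = 1/b^2
g'_{ij} = diag(1/a^2, 1/b^2)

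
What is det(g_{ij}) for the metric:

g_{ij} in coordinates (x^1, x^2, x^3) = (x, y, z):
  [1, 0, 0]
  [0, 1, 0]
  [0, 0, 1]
Diagonal metric: det(g) = g_{11}·g_{22}·g_{33}
= (1)·(1)·(1)
det(g) = 1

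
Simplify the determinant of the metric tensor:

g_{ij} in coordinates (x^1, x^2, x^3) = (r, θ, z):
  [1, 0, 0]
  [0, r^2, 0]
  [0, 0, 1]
Diagonal metric: det(g) = g_{11}·g_{22}·g_{33}
= (1)·(r^2)·(1)
det(g) = r^2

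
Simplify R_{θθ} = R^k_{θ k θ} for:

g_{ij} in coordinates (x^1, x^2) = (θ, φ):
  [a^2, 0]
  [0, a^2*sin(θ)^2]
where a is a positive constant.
Non-zero Christoffel symbols (Γ^k_{ij} = Γ^k_{ji}):
Γ^θ_{φ φ} = -sin(2*θ)/2
Γ^φ_{θ φ} = 1/tan(θ)
R^θ_{θ θ θ} = 0 (a repeated index in an antisymmetric pair)
R^φ_{θ φ θ} = ∂_φ Γ^φ_{θ θ} - ∂_θ Γ^φ_{θ φ} + Γ^φ_{φ m} Γ^m_{θ θ} - Γ^φ_{θ m} Γ^m_{θ φ}
  = (0) - (-1/sin(θ)^2) + (0) - (1/tan(θ)^2) = 1
R_{θθ} = R^θ_{θ θ θ} + R^φ_{θ φ θ} = (0) + (1) = 1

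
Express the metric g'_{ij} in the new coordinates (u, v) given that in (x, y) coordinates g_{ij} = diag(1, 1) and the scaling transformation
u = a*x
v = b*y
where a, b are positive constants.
Invert the transformation: x = u/a, y = v/b
g'_{ij} = (∂x^k/∂x'^i)(∂x^l/∂x'^j) g_{kl}; with g_{kl} = δ_{kl} this is Σ_k (∂x^k/∂x'^i)(∂x^k/∂x'^j).
Jacobian: ∂x/∂u = 1/a, ∂x/∂v = 0, ∂y/∂u = 0, ∂y/∂v = 1/b
g'_{uu} = (1/a)(1/a) + (0)(0) = 1/a^2
g'_{uv} = (1/a)(0) + (0)(1/b) = 0
g'_{vv} = (0)(0) + (1/b)(1/b) = 1/b^2
g'_{ij} = diag(1/a^2, 1/b^2)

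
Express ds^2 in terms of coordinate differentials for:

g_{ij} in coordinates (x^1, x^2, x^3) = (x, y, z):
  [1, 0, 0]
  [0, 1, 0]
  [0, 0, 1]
ds^2 = g_{ij} dx^i dx^j; only the non-zero components contribute.
ds^2 = dx^2 + dy^2 + dz^2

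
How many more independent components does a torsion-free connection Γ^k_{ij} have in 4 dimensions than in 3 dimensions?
Independent components in n dimensions: n × n(n+1)/2 = n^2(n+1)/2.
4D: 4 × 10 = 40
3D: 3 × 6 = 18
Difference = 40 - 18 = 22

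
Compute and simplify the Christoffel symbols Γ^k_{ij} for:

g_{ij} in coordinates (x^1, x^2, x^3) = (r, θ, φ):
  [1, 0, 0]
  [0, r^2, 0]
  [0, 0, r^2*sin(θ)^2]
Using Γ^k_{ij} = (1/2) g^{km} (∂_i g_{mj} + ∂_j g_{mi} - ∂_m g_{ij}); the metric is diagonal, so only the m = k term contributes.
Non-zero symbols (using the symmetry Γ^k_{ij} = Γ^k_{ji}):
Γ^r_{θ θ} = (1/2) g^{rr} (∂_θ g_{rθ} + ∂_θ g_{rθ} - ∂_r g_{θθ}) = (1/2)(1)((0) + (0) - (2*r)) = -r
Γ^r_{φ φ} = (1/2) g^{rr} (∂_φ g_{rφ} + ∂_φ g_{rφ} - ∂_r g_{φφ}) = (1/2)(1)((0) + (0) - (2*r*sin(θ)^2)) = -r*sin(θ)^2
Γ^θ_{r θ} = (1/2) g^{θθ} (∂_r g_{θθ} + ∂_θ g_{θr} - ∂_θ g_{rθ}) = (1/2)(1/r^2)((2*r) + (0) - (0)) = 1/r
Γ^θ_{φ φ} = (1/2) g^{θθ} (∂_φ g_{θφ} + ∂_φ g_{θφ} - ∂_θ g_{φφ}) = (1/2)(1/r^2)((0) + (0) - (r^2*sin(2*θ))) = -sin(2*θ)/2
Γ^φ_{r φ} = (1/2) g^{φφ} (∂_r g_{φφ} + ∂_φ g_{φr} - ∂_φ g_{rφ}) = (1/2)(1/(r^2*sin(θ)^2))((2*r*sin(θ)^2) + (0) - (0)) = 1/r
Γ^φ_{θ φ} = (1/2) g^{φφ} (∂_θ g_{φφ} + ∂_φ g_{φθ} - ∂_φ g_{θφ}) = (1/2)(1/(r^2*sin(θ)^2))((r^2*sin(2*θ)) + (0) - (0)) = 1/tan(θ)
All other Christoffel symbols are zero.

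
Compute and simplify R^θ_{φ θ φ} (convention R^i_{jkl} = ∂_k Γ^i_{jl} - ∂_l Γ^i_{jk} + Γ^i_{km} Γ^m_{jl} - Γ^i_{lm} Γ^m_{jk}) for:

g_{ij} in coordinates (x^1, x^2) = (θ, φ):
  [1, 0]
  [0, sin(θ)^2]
Non-zero Christoffel symbols (Γ^k_{ij} = Γ^k_{ji}):
Γ^θ_{φ φ} = -sin(2*θ)/2
Γ^φ_{θ φ} = 1/tan(θ)
R^θ_{φ θ φ} = ∂_θ Γ^θ_{φ φ} - ∂_φ Γ^θ_{φ θ} + Γ^θ_{θ m} Γ^m_{φ φ} - Γ^θ_{φ m} Γ^m_{φ θ}
  = (-cos(2*θ)) - (0) + (0) - (-cos(θ)^2) = sin(θ)^2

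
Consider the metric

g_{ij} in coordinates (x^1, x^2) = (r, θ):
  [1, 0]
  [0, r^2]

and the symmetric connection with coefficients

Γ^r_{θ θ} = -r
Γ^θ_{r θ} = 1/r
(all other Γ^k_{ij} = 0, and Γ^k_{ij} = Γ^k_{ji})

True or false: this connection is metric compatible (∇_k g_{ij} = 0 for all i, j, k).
Using ∇_k g_{ij} = ∂_k g_{ij} - Γ^m_{ki} g_{mj} - Γ^m_{kj} g_{im}:
e.g. ∇_r g_{θθ} = (2*r) - (r) - (r) = 0
Every component ∇_k g_{ij} vanishes: the connection is metric compatible.
True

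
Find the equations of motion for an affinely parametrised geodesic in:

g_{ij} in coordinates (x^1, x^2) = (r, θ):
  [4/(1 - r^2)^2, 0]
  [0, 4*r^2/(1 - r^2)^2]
Geodesic equation: d^2x^k/dλ^2 + Γ^k_{ij} (dx^i/dλ)(dx^j/dλ) = 0.
Non-zero Christoffel symbols:
Γ^r_{r r} = 2*r/(1 - r^2)
Γ^r_{θ θ} = (r^3 + r)/(r^2 - 1)
Γ^θ_{r θ} = (-r^2 - 1)/(r^3 - r)
Substituting (the symmetric pair Γ^k_{ij}, Γ^k_{ji} combines into a factor 2):
d^2r/dλ^2 + (2*r/(1 - r^2)) (dr/dλ)^2 + ((r^3 + r)/(r^2 - 1)) (dθ/dλ)^2 = 0
d^2θ/dλ^2 + ((-2*r^2 - 2)/(r^3 - r)) (dr/dλ)(dθ/dλ) = 0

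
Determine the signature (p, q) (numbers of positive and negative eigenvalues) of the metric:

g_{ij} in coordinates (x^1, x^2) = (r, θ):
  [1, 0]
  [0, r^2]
The metric is diagonal, so its eigenvalues are the diagonal entries: 1, r^2 (at a generic point, where coordinate-dependent entries are positive).
2 positive, 0 negative.
(2, 0) - Riemannian (positive definite)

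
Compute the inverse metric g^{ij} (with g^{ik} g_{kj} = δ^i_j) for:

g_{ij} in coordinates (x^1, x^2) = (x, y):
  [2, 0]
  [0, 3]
The metric is diagonal, so g^{ij} is diagonal with entries 1/g_{ii}: diag(1/2, 1/3).
g^{ij}:
  [1/2, 0]
  [0, 1/3]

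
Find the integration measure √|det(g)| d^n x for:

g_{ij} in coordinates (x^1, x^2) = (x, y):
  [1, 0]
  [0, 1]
det(g) = 1
√|det(g)| = 1
Volume element: dV = 1 dx dy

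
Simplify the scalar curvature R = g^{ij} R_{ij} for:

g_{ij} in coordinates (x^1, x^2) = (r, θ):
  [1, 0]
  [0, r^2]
Non-zero Christoffel symbols (Γ^k_{ij} = Γ^k_{ji}):
Γ^r_{θ θ} = -r
Γ^θ_{r θ} = 1/r
Ricci tensor (R_{ij} = R^k_{ikj}): R_{rr} = 0, R_{rθ} = 0, R_{θθ} = 0
Inverse metric: g^{rr} = 1, g^{θθ} = 1/r^2
R = g^{ij} R_{ij} = (1)(0) + (1/r^2)(0) = 0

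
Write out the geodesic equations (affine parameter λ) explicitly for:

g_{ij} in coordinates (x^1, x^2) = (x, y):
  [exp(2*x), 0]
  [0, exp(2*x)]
Geodesic equation: d^2x^k/dλ^2 + Γ^k_{ij} (dx^i/dλ)(dx^j/dλ) = 0.
Non-zero Christoffel symbols:
Γ^x_{x x} = 1
Γ^x_{y y} = -1
Γ^y_{x y} = 1
Substituting (the symmetric pair Γ^k_{ij}, Γ^k_{ji} combines into a factor 2):
d^2x/dλ^2 + (dx/dλ)^2 - (dy/dλ)^2 = 0
d^2y/dλ^2 + 2 (dx/dλ)(dy/dλ) = 0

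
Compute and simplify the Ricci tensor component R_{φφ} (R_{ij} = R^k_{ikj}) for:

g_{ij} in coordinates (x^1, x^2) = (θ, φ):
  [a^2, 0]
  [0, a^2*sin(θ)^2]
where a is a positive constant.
Non-zero Christoffel symbols (Γ^k_{ij} = Γ^k_{ji}):
Γ^θ_{φ φ} = -sin(2*θ)/2
Γ^φ_{θ φ} = 1/tan(θ)
R^θ_{φ θ φ} = ∂_θ Γ^θ_{φ φ} - ∂_φ Γ^θ_{φ θ} + Γ^θ_{θ m} Γ^m_{φ φ} - Γ^θ_{φ m} Γ^m_{φ θ}
  = (-cos(2*θ)) - (0) + (0) - (-cos(θ)^2) = sin(θ)^2
R^φ_{φ φ φ} = 0 (a repeated index in an antisymmetric pair)
R_{φφ} = R^θ_{φ θ φ} + R^φ_{φ φ φ} = (sin(θ)^2) + (0) = sin(θ)^2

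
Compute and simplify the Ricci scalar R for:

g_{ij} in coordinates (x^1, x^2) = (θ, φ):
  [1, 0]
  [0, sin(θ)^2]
Non-zero Christoffel symbols (Γ^k_{ij} = Γ^k_{ji}):
Γ^θ_{φ φ} = -sin(2*θ)/2
Γ^φ_{θ φ} = 1/tan(θ)
Ricci tensor (R_{ij} = R^k_{ikj}): R_{θθ} = 1, R_{θφ} = 0, R_{φφ} = sin(θ)^2
Inverse metric: g^{θθ} = 1, g^{φφ} = 1/sin(θ)^2
R = g^{ij} R_{ij} = (1)(1) + (1/sin(θ)^2)(sin(θ)^2) = 2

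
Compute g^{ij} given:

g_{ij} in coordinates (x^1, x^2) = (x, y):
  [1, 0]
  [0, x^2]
The metric is diagonal, so g^{ij} is diagonal with entries 1/g_{ii}: diag(1, 1/(x^2)).
g^{ij}:
  [1, 0]
  [0, 1/x^2]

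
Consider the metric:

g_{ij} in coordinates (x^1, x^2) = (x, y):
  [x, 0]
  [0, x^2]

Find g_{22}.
With x^1 = x, x^2 = y, g_{22} = g_{yy} is the row-2, column-2 entry of the matrix.
g_{22} = x^2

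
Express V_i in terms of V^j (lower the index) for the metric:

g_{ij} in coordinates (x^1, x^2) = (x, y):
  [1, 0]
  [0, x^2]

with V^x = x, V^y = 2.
V_i = g_{ij} V^j:
V_x = (1)(x) + (0)(2) = x
V_y = (0)(x) + (x^2)(2) = 2*x^2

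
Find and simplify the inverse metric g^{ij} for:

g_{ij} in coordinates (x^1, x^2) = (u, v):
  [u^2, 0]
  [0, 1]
The metric is diagonal, so g^{ij} is diagonal with entries 1/g_{ii}: diag(1/(u^2), 1).
g^{ij}:
  [1/u^2, 0]
  [0, 1]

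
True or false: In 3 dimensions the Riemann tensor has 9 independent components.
n^2(n^2-1)/12 = 9·8/12 = 6 independent components for n = 3.
False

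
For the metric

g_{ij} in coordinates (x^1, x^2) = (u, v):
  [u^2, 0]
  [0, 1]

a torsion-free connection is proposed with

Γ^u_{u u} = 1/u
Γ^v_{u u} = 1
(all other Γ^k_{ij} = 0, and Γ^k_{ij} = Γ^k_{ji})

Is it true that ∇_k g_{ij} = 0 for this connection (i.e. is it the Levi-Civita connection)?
Using ∇_k g_{ij} = ∂_k g_{ij} - Γ^m_{ki} g_{mj} - Γ^m_{kj} g_{im}:
∇_u g_{uv} = (0) - (1) - (0) = -1 ≠ 0
So the connection is not metric compatible (it is not the Levi-Civita connection).
No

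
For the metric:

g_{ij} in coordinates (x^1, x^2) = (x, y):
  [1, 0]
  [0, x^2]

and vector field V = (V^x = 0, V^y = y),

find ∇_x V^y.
Non-zero Christoffel symbols:
Γ^x_{y y} = -x
Γ^y_{x y} = 1/x
∇_x V^y = ∂_x V^y + Γ^y_{x j} V^j
  = (0) + (0)(0) + (1/x)(y)
  = y/x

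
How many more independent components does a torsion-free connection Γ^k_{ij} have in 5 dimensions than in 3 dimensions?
Independent components in n dimensions: n × n(n+1)/2 = n^2(n+1)/2.
5D: 5 × 15 = 75
3D: 3 × 6 = 18
Difference = 75 - 18 = 57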